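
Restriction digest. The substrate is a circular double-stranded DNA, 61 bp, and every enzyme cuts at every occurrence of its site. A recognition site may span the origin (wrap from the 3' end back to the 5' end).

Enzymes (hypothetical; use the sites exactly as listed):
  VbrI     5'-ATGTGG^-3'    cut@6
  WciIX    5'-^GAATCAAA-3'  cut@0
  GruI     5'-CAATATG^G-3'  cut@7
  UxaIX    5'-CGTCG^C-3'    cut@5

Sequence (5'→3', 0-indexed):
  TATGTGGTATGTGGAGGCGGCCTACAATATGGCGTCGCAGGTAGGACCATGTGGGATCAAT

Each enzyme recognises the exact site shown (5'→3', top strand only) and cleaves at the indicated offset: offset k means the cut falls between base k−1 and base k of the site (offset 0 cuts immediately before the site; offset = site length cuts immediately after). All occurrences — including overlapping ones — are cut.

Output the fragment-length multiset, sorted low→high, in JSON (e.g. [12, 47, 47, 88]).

Per-enzyme occurrences:
  VbrI ATGTGG/6: at [1, 8, 48] ⇒ [7, 14, 54]
  WciIX (GAATCAAA, off=0): no sites
  GruI CAATATGG/7: at [24] ⇒ [31]
  UxaIX CGTCGC/5: at [32] ⇒ [37]

All cut coordinates (distinct, sorted): [7, 14, 31, 37, 54]

Fragment lengths:
  7→14: 7 bp
  14→31: 17 bp
  31→37: 6 bp
  37→54: 17 bp
  54→7 (wrap): 61-54+7 = 14 bp

[6,7,14,17,17]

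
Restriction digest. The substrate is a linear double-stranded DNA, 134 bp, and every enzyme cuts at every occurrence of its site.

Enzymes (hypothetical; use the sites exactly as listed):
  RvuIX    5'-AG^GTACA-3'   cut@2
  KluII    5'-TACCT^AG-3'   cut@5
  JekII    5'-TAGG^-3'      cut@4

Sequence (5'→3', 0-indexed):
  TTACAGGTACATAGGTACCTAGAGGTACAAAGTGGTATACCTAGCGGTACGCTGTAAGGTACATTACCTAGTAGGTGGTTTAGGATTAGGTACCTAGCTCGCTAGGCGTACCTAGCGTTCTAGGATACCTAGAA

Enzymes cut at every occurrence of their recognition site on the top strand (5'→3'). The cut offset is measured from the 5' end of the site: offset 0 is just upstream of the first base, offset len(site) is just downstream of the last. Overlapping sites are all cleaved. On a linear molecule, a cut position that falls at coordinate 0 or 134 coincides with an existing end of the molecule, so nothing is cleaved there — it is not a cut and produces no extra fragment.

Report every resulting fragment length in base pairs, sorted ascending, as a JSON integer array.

Site scan:
  RvuIX (AGGTACA, off=2): starts [4, 22, 56] → cuts [6, 24, 58]
  KluII (TACCTAG, off=5): starts [15, 37, 64, 90, 108, 125] → cuts [20, 42, 69, 95, 113, 130]
  JekII (TAGG, off=4): starts [11, 71, 80, 86, 102, 120] → cuts [15, 75, 84, 90, 106, 124]

Pooled cuts: [6, 15, 20, 24, 42, 58, 69, 75, 84, 90, 95, 106, 113, 124, 130]

Fragment lengths:
  [0,6): 6 bp
  [6,15): 9 bp
  [15,20): 5 bp
  [20,24): 4 bp
  [24,42): 18 bp
  [42,58): 16 bp
  [58,69): 11 bp
  [69,75): 6 bp
  [75,84): 9 bp
  [84,90): 6 bp
  [90,95): 5 bp
  [95,106): 11 bp
  [106,113): 7 bp
  [113,124): 11 bp
  [124,130): 6 bp
  [130,134): 4 bp

[4,4,5,5,6,6,6,6,7,9,9,11,11,11,16,18]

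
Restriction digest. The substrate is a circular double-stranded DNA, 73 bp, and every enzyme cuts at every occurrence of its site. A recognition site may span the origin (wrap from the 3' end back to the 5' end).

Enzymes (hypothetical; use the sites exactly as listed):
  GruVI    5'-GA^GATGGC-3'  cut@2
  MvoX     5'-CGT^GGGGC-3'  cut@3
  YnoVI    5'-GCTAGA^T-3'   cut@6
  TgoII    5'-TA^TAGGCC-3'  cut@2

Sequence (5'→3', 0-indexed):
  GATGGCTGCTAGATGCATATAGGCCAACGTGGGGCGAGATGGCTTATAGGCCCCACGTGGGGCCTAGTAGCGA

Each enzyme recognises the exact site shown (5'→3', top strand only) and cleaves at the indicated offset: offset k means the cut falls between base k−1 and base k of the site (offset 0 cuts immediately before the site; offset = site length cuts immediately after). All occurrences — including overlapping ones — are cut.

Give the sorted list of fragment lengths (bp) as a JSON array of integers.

[6,7,9,11,12,13,15]

Per-enzyme occurrences:
  GruVI GAGATGGC/2: at [35, 71] ⇒ [0, 37]
  MvoX CGTGGGGC/3: at [27, 55] ⇒ [30, 58]
  YnoVI GCTAGAT/6: at [7] ⇒ [13]
  TgoII TATAGGCC/2: at [17, 44] ⇒ [19, 46]

Pooled cuts: [0, 13, 19, 30, 37, 46, 58]

Fragment lengths:
  0→13: 13 bp
  13→19: 6 bp
  19→30: 11 bp
  30→37: 7 bp
  37→46: 9 bp
  46→58: 12 bp
  58→0 (wrap): 73-58+0 = 15 bp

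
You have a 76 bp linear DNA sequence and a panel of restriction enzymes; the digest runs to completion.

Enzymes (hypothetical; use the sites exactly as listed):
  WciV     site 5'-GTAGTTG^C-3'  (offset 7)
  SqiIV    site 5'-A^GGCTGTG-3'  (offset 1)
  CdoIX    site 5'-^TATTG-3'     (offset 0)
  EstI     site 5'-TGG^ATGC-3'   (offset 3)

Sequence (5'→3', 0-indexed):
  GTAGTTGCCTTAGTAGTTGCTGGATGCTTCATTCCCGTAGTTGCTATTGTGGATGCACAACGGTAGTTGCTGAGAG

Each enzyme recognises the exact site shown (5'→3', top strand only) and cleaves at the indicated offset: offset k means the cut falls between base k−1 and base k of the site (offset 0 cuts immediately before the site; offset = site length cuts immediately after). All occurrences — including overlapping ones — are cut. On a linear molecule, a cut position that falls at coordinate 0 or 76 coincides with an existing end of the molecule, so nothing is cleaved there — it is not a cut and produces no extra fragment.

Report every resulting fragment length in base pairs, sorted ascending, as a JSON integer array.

Site scan:
  WciV GTAGTTGC/7: at [0, 12, 36, 62] ⇒ [7, 19, 43, 69]
  SqiIV (AGGCTGTG, off=1): no sites
  CdoIX TATTG/0: at [44] ⇒ [44]
  EstI TGGATGC/3: at [20, 49] ⇒ [23, 52]

Pooled cuts: [7, 19, 23, 43, 44, 52, 69]

Fragments:
  [0,7): 7 bp
  [7,19): 12 bp
  [19,23): 4 bp
  [23,43): 20 bp
  [43,44): 1 bp
  [44,52): 8 bp
  [52,69): 17 bp
  [69,76): 7 bp

[1,4,7,7,8,12,17,20]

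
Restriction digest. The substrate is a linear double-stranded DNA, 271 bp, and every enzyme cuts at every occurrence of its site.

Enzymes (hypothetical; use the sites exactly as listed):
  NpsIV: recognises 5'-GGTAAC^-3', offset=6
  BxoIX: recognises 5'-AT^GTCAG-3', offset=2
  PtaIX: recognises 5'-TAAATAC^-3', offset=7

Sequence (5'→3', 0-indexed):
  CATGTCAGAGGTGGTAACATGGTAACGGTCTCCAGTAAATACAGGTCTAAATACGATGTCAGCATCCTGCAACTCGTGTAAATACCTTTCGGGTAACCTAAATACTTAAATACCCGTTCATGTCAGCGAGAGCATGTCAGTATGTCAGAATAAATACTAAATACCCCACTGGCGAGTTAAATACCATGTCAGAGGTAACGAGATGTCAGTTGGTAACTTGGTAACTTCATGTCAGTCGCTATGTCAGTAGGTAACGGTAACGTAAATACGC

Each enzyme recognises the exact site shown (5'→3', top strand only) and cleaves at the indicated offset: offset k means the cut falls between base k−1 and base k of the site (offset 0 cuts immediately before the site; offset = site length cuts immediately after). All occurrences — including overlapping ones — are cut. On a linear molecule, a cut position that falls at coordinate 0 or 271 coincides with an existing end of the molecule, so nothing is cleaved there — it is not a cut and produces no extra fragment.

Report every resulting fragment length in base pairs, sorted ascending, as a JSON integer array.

Scan for sites:
  NpsIV GGTAAC/6: at [12, 20, 91, 193, 211, 219, 249, 255] ⇒ [18, 26, 97, 199, 217, 225, 255, 261]
  BxoIX ATGTCAG/2: at [1, 55, 119, 133, 141, 185, 202, 228, 240] ⇒ [3, 57, 121, 135, 143, 187, 204, 230, 242]
  PtaIX TAAATAC/7: at [35, 47, 78, 98, 106, 150, 157, 177, 262] ⇒ [42, 54, 85, 105, 113, 157, 164, 184, 269]

All cut coordinates (distinct, sorted): [3, 18, 26, 42, 54, 57, 85, 97, 105, 113, 121, 135, 143, 157, 164, 184, 187, 199, 204, 217, 225, 230, 242, 255, 261, 269]

Fragment lengths:
  [0,3): 3 bp
  [3,18): 15 bp
  [18,26): 8 bp
  [26,42): 16 bp
  [42,54): 12 bp
  [54,57): 3 bp
  [57,85): 28 bp
  [85,97): 12 bp
  [97,105): 8 bp
  [105,113): 8 bp
  [113,121): 8 bp
  [121,135): 14 bp
  [135,143): 8 bp
  [143,157): 14 bp
  [157,164): 7 bp
  [164,184): 20 bp
  [184,187): 3 bp
  [187,199): 12 bp
  [199,204): 5 bp
  [204,217): 13 bp
  [217,225): 8 bp
  [225,230): 5 bp
  [230,242): 12 bp
  [242,255): 13 bp
  [255,261): 6 bp
  [261,269): 8 bp
  [269,271): 2 bp

[2,3,3,3,5,5,6,7,8,8,8,8,8,8,8,12,12,12,12,13,13,14,14,15,16,20,28]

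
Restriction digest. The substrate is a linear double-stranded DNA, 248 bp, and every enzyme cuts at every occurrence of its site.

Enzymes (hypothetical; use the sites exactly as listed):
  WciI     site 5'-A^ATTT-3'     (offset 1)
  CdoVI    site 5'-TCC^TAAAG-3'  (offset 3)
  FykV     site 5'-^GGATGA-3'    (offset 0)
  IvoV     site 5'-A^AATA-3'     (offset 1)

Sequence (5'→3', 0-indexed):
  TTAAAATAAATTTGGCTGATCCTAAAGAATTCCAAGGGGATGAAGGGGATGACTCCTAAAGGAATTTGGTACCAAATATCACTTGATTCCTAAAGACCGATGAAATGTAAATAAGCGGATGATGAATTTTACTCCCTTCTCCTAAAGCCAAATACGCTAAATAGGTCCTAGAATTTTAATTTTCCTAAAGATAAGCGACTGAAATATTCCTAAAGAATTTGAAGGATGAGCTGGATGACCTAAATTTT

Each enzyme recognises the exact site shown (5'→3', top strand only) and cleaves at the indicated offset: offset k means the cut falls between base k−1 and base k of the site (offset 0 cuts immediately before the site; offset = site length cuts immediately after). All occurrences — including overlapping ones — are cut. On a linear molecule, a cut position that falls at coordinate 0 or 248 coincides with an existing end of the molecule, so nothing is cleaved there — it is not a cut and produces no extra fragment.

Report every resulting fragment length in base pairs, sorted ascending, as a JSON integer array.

Site scan:
  WciI (AATTT, off=1): starts [8, 62, 124, 171, 177, 215, 242] → cuts [9, 63, 125, 172, 178, 216, 243]
  CdoVI (TCCTAAAG, off=3): starts [19, 53, 87, 139, 182, 207] → cuts [22, 56, 90, 142, 185, 210]
  FykV (GGATGA, off=0): starts [37, 46, 116, 223, 232] → cuts [37, 46, 116, 223, 232]
  IvoV (AAATA, off=1): starts [3, 73, 108, 149, 158, 201] → cuts [4, 74, 109, 150, 159, 202]

Pooled cuts: [4, 9, 22, 37, 46, 56, 63, 74, 90, 109, 116, 125, 142, 150, 159, 172, 178, 185, 202, 210, 216, 223, 232, 243]

Fragments:
  [0,4): 4 bp
  [4,9): 5 bp
  [9,22): 13 bp
  [22,37): 15 bp
  [37,46): 9 bp
  [46,56): 10 bp
  [56,63): 7 bp
  [63,74): 11 bp
  [74,90): 16 bp
  [90,109): 19 bp
  [109,116): 7 bp
  [116,125): 9 bp
  [125,142): 17 bp
  [142,150): 8 bp
  [150,159): 9 bp
  [159,172): 13 bp
  [172,178): 6 bp
  [178,185): 7 bp
  [185,202): 17 bp
  [202,210): 8 bp
  [210,216): 6 bp
  [216,223): 7 bp
  [223,232): 9 bp
  [232,243): 11 bp
  [243,248): 5 bp

[4,5,5,6,6,7,7,7,7,8,8,9,9,9,9,10,11,11,13,13,15,16,17,17,19]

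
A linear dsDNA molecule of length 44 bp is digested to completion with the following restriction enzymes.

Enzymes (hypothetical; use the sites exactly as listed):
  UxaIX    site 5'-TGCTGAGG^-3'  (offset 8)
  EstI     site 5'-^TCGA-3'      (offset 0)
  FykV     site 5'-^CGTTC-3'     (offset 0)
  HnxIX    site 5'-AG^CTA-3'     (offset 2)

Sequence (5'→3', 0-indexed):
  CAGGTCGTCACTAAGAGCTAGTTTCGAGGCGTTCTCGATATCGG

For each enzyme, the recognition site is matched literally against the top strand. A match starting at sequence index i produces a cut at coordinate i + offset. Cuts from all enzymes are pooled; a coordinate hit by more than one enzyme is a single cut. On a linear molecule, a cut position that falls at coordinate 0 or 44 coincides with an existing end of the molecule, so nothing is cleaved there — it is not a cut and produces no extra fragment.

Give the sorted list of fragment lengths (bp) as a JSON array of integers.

Scan for sites:
  UxaIX (TGCTGAGG, off=8): no sites
  EstI TCGA/0: at [23, 34] ⇒ [23, 34]
  FykV CGTTC/0: at [29] ⇒ [29]
  HnxIX AGCTA/2: at [15] ⇒ [17]

All cut coordinates (distinct, sorted): [17, 23, 29, 34]

Fragments:
  [0,17): 17 bp
  [17,23): 6 bp
  [23,29): 6 bp
  [29,34): 5 bp
  [34,44): 10 bp

[5,6,6,10,17]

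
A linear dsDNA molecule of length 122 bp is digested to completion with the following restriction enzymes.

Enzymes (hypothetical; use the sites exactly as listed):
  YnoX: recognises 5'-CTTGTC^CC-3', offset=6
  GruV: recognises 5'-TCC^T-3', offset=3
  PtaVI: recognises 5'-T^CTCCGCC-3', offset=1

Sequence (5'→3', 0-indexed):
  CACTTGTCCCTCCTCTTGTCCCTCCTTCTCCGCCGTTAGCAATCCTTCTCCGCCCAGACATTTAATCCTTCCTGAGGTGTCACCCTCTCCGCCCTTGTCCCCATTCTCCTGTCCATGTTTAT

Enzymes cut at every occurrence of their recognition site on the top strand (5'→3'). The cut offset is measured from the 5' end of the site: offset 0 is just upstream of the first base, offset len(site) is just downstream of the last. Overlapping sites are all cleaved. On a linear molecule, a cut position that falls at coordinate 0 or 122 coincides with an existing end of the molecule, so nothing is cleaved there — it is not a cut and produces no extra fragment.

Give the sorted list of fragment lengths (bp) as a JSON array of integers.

[2,2,4,5,5,7,8,10,13,13,14,18,21]

Site scan:
  YnoX CTTGTCCC/6: at [2, 14, 93] ⇒ [8, 20, 99]
  GruV TCCT/3: at [10, 22, 42, 65, 69, 106] ⇒ [13, 25, 45, 68, 72, 109]
  PtaVI TCTCCGCC/1: at [26, 46, 85] ⇒ [27, 47, 86]

Pooled cuts: [8, 13, 20, 25, 27, 45, 47, 68, 72, 86, 99, 109]

Fragment lengths:
  [0,8): 8 bp
  [8,13): 5 bp
  [13,20): 7 bp
  [20,25): 5 bp
  [25,27): 2 bp
  [27,45): 18 bp
  [45,47): 2 bp
  [47,68): 21 bp
  [68,72): 4 bp
  [72,86): 14 bp
  [86,99): 13 bp
  [99,109): 10 bp
  [109,122): 13 bp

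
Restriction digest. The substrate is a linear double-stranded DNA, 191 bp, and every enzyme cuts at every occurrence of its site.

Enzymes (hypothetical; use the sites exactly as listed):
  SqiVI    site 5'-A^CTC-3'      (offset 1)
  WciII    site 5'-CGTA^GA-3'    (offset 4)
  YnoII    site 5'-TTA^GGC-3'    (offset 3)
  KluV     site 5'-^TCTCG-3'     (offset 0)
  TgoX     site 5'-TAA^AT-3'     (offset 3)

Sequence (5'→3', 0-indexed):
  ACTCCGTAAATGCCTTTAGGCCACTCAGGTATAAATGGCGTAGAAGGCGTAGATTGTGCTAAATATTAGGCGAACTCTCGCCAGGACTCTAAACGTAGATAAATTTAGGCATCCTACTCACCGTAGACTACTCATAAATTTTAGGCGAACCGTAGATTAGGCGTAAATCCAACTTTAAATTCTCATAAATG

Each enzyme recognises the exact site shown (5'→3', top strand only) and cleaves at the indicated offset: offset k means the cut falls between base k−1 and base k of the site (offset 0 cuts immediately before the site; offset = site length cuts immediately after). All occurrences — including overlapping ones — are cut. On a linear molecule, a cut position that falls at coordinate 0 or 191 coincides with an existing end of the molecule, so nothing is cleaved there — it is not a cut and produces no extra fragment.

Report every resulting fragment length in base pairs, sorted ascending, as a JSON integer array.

Site scan:
  SqiVI (ACTC, off=1): starts [0, 22, 73, 85, 115, 129] → cuts [1, 23, 74, 86, 116, 130]
  WciII (CGTAGA, off=4): starts [38, 47, 93, 121, 150] → cuts [42, 51, 97, 125, 154]
  YnoII (TTAGGC, off=3): starts [15, 65, 104, 140, 156] → cuts [18, 68, 107, 143, 159]
  KluV (TCTCG, off=0): starts [75] → cuts [75]
  TgoX (TAAAT, off=3): starts [6, 31, 59, 99, 134, 163, 175, 185] → cuts [9, 34, 62, 102, 137, 166, 178, 188]

All cut coordinates (distinct, sorted): [1, 9, 18, 23, 34, 42, 51, 62, 68, 74, 75, 86, 97, 102, 107, 116, 125, 130, 137, 143, 154, 159, 166, 178, 188]

Fragment lengths:
  [0,1): 1 bp
  [1,9): 8 bp
  [9,18): 9 bp
  [18,23): 5 bp
  [23,34): 11 bp
  [34,42): 8 bp
  [42,51): 9 bp
  [51,62): 11 bp
  [62,68): 6 bp
  [68,74): 6 bp
  [74,75): 1 bp
  [75,86): 11 bp
  [86,97): 11 bp
  [97,102): 5 bp
  [102,107): 5 bp
  [107,116): 9 bp
  [116,125): 9 bp
  [125,130): 5 bp
  [130,137): 7 bp
  [137,143): 6 bp
  [143,154): 11 bp
  [154,159): 5 bp
  [159,166): 7 bp
  [166,178): 12 bp
  [178,188): 10 bp
  [188,191): 3 bp

[1,1,3,5,5,5,5,5,6,6,6,7,7,8,8,9,9,9,9,10,11,11,11,11,11,12]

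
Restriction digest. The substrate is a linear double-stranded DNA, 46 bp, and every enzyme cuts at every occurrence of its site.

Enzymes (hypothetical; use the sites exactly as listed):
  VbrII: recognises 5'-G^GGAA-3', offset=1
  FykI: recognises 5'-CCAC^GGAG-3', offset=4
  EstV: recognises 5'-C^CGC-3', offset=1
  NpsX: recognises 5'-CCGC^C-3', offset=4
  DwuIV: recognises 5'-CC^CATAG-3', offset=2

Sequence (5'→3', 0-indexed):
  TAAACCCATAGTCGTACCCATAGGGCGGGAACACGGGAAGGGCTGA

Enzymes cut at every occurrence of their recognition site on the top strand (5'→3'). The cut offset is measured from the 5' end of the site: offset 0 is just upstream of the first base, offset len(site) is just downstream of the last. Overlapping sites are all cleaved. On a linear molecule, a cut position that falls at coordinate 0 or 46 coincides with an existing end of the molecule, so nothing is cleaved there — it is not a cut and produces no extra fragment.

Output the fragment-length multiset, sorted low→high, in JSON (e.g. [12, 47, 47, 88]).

Scan for sites:
  VbrII (GGGAA, off=1): starts [26, 34] → cuts [27, 35]
  FykI (CCACGGAG, off=4): no sites
  EstV (CCGC, off=1): no sites
  NpsX (CCGCC, off=4): no sites
  DwuIV (CCCATAG, off=2): starts [4, 16] → cuts [6, 18]

All cut coordinates (distinct, sorted): [6, 18, 27, 35]

Fragment lengths:
  [0,6): 6 bp
  [6,18): 12 bp
  [18,27): 9 bp
  [27,35): 8 bp
  [35,46): 11 bp

[6,8,9,11,12]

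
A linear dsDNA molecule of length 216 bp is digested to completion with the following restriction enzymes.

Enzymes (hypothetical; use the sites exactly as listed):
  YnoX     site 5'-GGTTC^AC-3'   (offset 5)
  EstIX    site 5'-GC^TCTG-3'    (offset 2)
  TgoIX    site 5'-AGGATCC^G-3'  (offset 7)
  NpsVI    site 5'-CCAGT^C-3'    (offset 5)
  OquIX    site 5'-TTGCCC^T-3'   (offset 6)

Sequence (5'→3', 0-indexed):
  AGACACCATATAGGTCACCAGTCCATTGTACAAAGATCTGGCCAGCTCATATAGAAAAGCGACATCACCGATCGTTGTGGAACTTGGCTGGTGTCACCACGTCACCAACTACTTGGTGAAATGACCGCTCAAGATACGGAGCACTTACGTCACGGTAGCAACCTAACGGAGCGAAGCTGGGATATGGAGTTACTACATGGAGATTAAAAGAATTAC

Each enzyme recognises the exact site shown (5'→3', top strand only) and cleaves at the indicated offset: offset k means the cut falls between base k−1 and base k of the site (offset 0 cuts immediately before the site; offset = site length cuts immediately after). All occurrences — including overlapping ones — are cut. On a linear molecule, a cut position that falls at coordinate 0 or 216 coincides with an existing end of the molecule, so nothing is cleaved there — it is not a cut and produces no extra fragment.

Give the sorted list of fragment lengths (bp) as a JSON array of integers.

Site scan:
  YnoX (GGTTCAC, off=5): no sites
  EstIX (GCTCTG, off=2): no sites
  TgoIX (AGGATCCG, off=7): no sites
  NpsVI (CCAGTC, off=5): starts [17] → cuts [22]
  OquIX (TTGCCCT, off=6): no sites

All cut coordinates (distinct, sorted): [22]

Fragment lengths:
  [0,22): 22 bp
  [22,216): 194 bp

[22,194]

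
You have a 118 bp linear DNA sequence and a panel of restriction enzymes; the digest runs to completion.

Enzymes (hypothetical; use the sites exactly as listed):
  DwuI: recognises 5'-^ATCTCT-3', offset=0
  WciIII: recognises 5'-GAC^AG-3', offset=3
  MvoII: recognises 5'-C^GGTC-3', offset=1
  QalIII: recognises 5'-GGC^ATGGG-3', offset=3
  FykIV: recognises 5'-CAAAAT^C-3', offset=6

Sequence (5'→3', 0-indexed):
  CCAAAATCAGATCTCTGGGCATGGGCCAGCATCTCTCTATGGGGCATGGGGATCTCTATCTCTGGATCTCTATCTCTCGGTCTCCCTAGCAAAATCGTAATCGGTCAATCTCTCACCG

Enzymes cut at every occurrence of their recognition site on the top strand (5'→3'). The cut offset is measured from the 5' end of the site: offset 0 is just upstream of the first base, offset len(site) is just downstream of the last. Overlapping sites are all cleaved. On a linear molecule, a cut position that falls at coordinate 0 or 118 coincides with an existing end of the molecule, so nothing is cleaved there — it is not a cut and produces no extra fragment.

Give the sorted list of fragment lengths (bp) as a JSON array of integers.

Scan for sites:
  DwuI ATCTCT/0: at [10, 30, 51, 57, 65, 71, 107] ⇒ [10, 30, 51, 57, 65, 71, 107]
  WciIII (GACAG, off=3): no sites
  MvoII CGGTC/1: at [77, 101] ⇒ [78, 102]
  QalIII GGCATGGG/3: at [17, 42] ⇒ [20, 45]
  FykIV CAAAATC/6: at [1, 89] ⇒ [7, 95]

Pooled cuts: [7, 10, 20, 30, 45, 51, 57, 65, 71, 78, 95, 102, 107]

Fragment lengths:
  [0,7): 7 bp
  [7,10): 3 bp
  [10,20): 10 bp
  [20,30): 10 bp
  [30,45): 15 bp
  [45,51): 6 bp
  [51,57): 6 bp
  [57,65): 8 bp
  [65,71): 6 bp
  [71,78): 7 bp
  [78,95): 17 bp
  [95,102): 7 bp
  [102,107): 5 bp
  [107,118): 11 bp

[3,5,6,6,6,7,7,7,8,10,10,11,15,17]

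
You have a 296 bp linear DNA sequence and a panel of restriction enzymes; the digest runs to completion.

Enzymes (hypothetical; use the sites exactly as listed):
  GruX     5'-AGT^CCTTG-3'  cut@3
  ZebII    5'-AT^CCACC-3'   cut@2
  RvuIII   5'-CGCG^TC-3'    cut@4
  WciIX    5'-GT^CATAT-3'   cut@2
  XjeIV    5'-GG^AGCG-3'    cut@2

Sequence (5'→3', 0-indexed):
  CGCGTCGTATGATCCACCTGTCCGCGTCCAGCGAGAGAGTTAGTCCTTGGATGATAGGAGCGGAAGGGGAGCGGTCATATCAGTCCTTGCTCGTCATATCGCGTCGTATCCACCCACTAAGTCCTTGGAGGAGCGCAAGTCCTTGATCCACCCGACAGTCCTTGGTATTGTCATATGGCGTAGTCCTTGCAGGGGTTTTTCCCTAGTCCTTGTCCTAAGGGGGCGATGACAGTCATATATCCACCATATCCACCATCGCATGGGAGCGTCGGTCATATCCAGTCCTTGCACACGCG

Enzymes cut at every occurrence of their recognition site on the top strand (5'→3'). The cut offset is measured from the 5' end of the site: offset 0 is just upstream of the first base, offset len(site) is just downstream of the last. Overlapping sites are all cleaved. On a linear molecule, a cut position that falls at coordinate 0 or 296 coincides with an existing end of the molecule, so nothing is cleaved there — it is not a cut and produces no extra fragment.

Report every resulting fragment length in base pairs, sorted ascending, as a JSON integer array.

[4,6,6,7,7,9,9,9,9,9,9,9,10,10,11,12,12,13,13,13,13,14,15,18,23,26]

Site scan:
  GruX AGTCCTTG/3: at [41, 81, 119, 137, 156, 181, 204, 280] ⇒ [44, 84, 122, 140, 159, 184, 207, 283]
  ZebII ATCCACC/2: at [11, 107, 145, 238, 247] ⇒ [13, 109, 147, 240, 249]
  RvuIII CGCGTC/4: at [0, 22, 99] ⇒ [4, 26, 103]
  WciIX GTCATAT/2: at [73, 92, 169, 231, 271] ⇒ [75, 94, 171, 233, 273]
  XjeIV GGAGCG/2: at [56, 67, 129, 262] ⇒ [58, 69, 131, 264]

All cut coordinates (distinct, sorted): [4, 13, 26, 44, 58, 69, 75, 84, 94, 103, 109, 122, 131, 140, 147, 159, 171, 184, 207, 233, 240, 249, 264, 273, 283]

Fragments:
  [0,4): 4 bp
  [4,13): 9 bp
  [13,26): 13 bp
  [26,44): 18 bp
  [44,58): 14 bp
  [58,69): 11 bp
  [69,75): 6 bp
  [75,84): 9 bp
  [84,94): 10 bp
  [94,103): 9 bp
  [103,109): 6 bp
  [109,122): 13 bp
  [122,131): 9 bp
  [131,140): 9 bp
  [140,147): 7 bp
  [147,159): 12 bp
  [159,171): 12 bp
  [171,184): 13 bp
  [184,207): 23 bp
  [207,233): 26 bp
  [233,240): 7 bp
  [240,249): 9 bp
  [249,264): 15 bp
  [264,273): 9 bp
  [273,283): 10 bp
  [283,296): 13 bp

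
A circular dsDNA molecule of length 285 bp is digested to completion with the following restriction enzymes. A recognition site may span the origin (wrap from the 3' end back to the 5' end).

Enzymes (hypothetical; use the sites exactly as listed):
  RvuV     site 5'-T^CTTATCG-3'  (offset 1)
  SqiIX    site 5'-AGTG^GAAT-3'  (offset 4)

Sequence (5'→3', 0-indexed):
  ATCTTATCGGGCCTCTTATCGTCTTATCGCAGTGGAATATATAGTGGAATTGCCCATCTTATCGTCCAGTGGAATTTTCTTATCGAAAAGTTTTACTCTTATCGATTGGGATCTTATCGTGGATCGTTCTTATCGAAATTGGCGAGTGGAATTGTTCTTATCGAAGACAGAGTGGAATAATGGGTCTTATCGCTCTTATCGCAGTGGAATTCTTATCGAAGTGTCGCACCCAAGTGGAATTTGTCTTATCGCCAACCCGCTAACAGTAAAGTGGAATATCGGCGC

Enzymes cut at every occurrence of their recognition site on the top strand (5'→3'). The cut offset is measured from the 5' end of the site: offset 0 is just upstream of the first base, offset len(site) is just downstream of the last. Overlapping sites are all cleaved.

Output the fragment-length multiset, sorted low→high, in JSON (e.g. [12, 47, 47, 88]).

[5,7,8,8,8,9,11,11,12,12,12,12,14,14,15,16,18,19,20,25,29]

Scan for sites:
  RvuV (TCTTATCG, off=1): starts [1, 13, 21, 56, 77, 96, 111, 127, 155, 184, 193, 210, 243] → cuts [2, 14, 22, 57, 78, 97, 112, 128, 156, 185, 194, 211, 244]
  SqiIX (AGTGGAAT, off=4): starts [30, 42, 67, 144, 170, 202, 232, 269] → cuts [34, 46, 71, 148, 174, 206, 236, 273]

All cut coordinates (distinct, sorted): [2, 14, 22, 34, 46, 57, 71, 78, 97, 112, 128, 148, 156, 174, 185, 194, 206, 211, 236, 244, 273]

Fragments:
  2→14: 12 bp
  14→22: 8 bp
  22→34: 12 bp
  34→46: 12 bp
  46→57: 11 bp
  57→71: 14 bp
  71→78: 7 bp
  78→97: 19 bp
  97→112: 15 bp
  112→128: 16 bp
  128→148: 20 bp
  148→156: 8 bp
  156→174: 18 bp
  174→185: 11 bp
  185→194: 9 bp
  194→206: 12 bp
  206→211: 5 bp
  211→236: 25 bp
  236→244: 8 bp
  244→273: 29 bp
  273→2 (wrap): 285-273+2 = 14 bp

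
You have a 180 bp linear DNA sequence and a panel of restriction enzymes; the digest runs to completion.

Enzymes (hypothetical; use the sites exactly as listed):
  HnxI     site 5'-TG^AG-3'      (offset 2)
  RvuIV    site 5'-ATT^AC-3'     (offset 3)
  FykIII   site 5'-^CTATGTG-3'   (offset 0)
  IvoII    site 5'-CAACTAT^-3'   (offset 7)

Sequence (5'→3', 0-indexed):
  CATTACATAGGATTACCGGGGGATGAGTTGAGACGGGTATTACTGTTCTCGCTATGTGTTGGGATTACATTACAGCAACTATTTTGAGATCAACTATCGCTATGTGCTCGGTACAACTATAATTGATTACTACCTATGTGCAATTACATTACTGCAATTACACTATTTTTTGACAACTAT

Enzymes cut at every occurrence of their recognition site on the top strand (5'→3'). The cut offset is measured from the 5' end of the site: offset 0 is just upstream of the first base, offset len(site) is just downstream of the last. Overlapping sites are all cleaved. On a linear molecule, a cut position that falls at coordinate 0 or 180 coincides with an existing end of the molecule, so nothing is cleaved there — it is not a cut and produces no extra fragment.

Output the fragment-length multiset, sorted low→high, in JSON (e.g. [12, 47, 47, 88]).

Site scan:
  HnxI TGAG/2: at [23, 28, 84] ⇒ [25, 30, 86]
  RvuIV ATTAC/3: at [1, 11, 38, 63, 68, 125, 142, 147, 156] ⇒ [4, 14, 41, 66, 71, 128, 145, 150, 159]
  FykIII CTATGTG/0: at [51, 99, 133] ⇒ [51, 99, 133]
  IvoII CAACTAT/7: at [75, 90, 113, 173] ⇒ [82, 97, 120] (position 180 is a terminus of the linear molecule — no cut)

Pooled cuts: [4, 14, 25, 30, 41, 51, 66, 71, 82, 86, 97, 99, 120, 128, 133, 145, 150, 159]

Fragment lengths:
  [0,4): 4 bp
  [4,14): 10 bp
  [14,25): 11 bp
  [25,30): 5 bp
  [30,41): 11 bp
  [41,51): 10 bp
  [51,66): 15 bp
  [66,71): 5 bp
  [71,82): 11 bp
  [82,86): 4 bp
  [86,97): 11 bp
  [97,99): 2 bp
  [99,120): 21 bp
  [120,128): 8 bp
  [128,133): 5 bp
  [133,145): 12 bp
  [145,150): 5 bp
  [150,159): 9 bp
  [159,180): 21 bp

[2,4,4,5,5,5,5,8,9,10,10,11,11,11,11,12,15,21,21]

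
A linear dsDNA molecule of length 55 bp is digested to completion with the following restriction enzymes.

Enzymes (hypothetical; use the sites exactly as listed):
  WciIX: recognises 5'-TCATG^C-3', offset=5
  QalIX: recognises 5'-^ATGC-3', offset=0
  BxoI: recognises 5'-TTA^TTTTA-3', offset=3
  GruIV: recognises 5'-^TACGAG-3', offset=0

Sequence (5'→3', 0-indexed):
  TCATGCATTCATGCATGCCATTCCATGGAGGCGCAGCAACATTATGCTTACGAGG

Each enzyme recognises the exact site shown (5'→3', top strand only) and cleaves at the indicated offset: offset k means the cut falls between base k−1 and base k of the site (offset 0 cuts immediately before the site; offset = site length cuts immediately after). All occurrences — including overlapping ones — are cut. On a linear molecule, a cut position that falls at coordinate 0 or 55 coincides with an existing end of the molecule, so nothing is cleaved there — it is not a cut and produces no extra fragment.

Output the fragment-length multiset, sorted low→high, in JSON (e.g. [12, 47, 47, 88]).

Scan for sites:
  WciIX (TCATGC, off=5): starts [0, 8] → cuts [5, 13]
  QalIX (ATGC, off=0): starts [2, 10, 14, 43] → cuts [2, 10, 14, 43]
  BxoI (TTATTTTA, off=3): no sites
  GruIV (TACGAG, off=0): starts [48] → cuts [48]

Pooled cuts: [2, 5, 10, 13, 14, 43, 48]

Fragment lengths:
  [0,2): 2 bp
  [2,5): 3 bp
  [5,10): 5 bp
  [10,13): 3 bp
  [13,14): 1 bp
  [14,43): 29 bp
  [43,48): 5 bp
  [48,55): 7 bp

[1,2,3,3,5,5,7,29]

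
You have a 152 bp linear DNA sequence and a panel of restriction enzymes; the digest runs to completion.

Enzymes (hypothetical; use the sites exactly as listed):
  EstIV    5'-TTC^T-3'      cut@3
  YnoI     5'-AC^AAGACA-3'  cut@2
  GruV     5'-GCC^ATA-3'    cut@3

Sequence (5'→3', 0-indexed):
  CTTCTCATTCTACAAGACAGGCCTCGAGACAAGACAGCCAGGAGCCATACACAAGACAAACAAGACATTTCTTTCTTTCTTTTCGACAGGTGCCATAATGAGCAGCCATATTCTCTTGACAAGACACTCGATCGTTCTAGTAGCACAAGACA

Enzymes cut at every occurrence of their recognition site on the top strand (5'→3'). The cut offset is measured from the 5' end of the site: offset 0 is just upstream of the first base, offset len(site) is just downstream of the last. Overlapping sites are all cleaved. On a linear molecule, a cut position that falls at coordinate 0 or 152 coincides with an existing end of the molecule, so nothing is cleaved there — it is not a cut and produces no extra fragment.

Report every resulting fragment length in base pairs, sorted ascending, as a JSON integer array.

Scan for sites:
  EstIV (TTCT, off=3): starts [1, 7, 68, 72, 76, 110, 134] → cuts [4, 10, 71, 75, 79, 113, 137]
  YnoI (ACAAGACA, off=2): starts [11, 28, 50, 59, 118, 144] → cuts [13, 30, 52, 61, 120, 146]
  GruV (GCCATA, off=3): starts [43, 91, 104] → cuts [46, 94, 107]

Pooled cuts: [4, 10, 13, 30, 46, 52, 61, 71, 75, 79, 94, 107, 113, 120, 137, 146]

Fragments:
  [0,4): 4 bp
  [4,10): 6 bp
  [10,13): 3 bp
  [13,30): 17 bp
  [30,46): 16 bp
  [46,52): 6 bp
  [52,61): 9 bp
  [61,71): 10 bp
  [71,75): 4 bp
  [75,79): 4 bp
  [79,94): 15 bp
  [94,107): 13 bp
  [107,113): 6 bp
  [113,120): 7 bp
  [120,137): 17 bp
  [137,146): 9 bp
  [146,152): 6 bp

[3,4,4,4,6,6,6,6,7,9,9,10,13,15,16,17,17]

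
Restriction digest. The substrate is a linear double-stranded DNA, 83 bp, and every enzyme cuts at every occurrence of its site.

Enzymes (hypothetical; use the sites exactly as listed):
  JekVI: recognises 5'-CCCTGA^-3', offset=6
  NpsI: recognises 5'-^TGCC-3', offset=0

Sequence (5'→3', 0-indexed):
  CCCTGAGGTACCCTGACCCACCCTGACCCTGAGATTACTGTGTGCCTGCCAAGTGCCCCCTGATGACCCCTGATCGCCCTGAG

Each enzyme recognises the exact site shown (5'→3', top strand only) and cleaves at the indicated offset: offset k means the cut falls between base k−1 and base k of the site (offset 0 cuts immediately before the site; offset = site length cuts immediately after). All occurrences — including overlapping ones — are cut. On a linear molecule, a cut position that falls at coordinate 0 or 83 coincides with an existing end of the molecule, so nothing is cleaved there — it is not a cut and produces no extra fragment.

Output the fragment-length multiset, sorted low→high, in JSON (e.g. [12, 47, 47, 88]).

Per-enzyme occurrences:
  JekVI (CCCTGA, off=6): starts [0, 10, 20, 26, 57, 67, 76] → cuts [6, 16, 26, 32, 63, 73, 82]
  NpsI (TGCC, off=0): starts [42, 46, 53] → cuts [42, 46, 53]

All cut coordinates (distinct, sorted): [6, 16, 26, 32, 42, 46, 53, 63, 73, 82]

Fragments:
  [0,6): 6 bp
  [6,16): 10 bp
  [16,26): 10 bp
  [26,32): 6 bp
  [32,42): 10 bp
  [42,46): 4 bp
  [46,53): 7 bp
  [53,63): 10 bp
  [63,73): 10 bp
  [73,82): 9 bp
  [82,83): 1 bp

[1,4,6,6,7,9,10,10,10,10,10]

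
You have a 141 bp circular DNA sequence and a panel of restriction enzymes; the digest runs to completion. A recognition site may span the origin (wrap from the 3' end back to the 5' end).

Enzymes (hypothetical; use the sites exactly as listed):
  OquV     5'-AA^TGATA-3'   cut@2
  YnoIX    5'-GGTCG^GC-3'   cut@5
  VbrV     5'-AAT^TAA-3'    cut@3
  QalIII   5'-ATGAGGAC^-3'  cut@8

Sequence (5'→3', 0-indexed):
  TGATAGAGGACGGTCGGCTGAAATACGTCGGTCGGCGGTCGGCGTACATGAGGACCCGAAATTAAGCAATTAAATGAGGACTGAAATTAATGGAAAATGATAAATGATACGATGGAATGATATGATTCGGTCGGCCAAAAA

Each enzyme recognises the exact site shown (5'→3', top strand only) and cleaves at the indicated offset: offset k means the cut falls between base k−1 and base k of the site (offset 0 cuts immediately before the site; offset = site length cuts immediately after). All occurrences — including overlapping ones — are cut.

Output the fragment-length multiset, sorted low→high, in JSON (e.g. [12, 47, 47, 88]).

[6,7,7,7,8,8,10,11,13,14,16,16,18]

Per-enzyme occurrences:
  OquV AATGATA/2: at [95, 102, 115, 139] ⇒ [0, 97, 104, 117]
  YnoIX GGTCGGC/5: at [11, 29, 36, 128] ⇒ [16, 34, 41, 133]
  VbrV AATTAA/3: at [59, 67, 84] ⇒ [62, 70, 87]
  QalIII ATGAGGAC/8: at [47, 73] ⇒ [55, 81]

Pooled cuts: [0, 16, 34, 41, 55, 62, 70, 81, 87, 97, 104, 117, 133]

Fragments:
  0→16: 16 bp
  16→34: 18 bp
  34→41: 7 bp
  41→55: 14 bp
  55→62: 7 bp
  62→70: 8 bp
  70→81: 11 bp
  81→87: 6 bp
  87→97: 10 bp
  97→104: 7 bp
  104→117: 13 bp
  117→133: 16 bp
  133→0 (wrap): 141-133+0 = 8 bp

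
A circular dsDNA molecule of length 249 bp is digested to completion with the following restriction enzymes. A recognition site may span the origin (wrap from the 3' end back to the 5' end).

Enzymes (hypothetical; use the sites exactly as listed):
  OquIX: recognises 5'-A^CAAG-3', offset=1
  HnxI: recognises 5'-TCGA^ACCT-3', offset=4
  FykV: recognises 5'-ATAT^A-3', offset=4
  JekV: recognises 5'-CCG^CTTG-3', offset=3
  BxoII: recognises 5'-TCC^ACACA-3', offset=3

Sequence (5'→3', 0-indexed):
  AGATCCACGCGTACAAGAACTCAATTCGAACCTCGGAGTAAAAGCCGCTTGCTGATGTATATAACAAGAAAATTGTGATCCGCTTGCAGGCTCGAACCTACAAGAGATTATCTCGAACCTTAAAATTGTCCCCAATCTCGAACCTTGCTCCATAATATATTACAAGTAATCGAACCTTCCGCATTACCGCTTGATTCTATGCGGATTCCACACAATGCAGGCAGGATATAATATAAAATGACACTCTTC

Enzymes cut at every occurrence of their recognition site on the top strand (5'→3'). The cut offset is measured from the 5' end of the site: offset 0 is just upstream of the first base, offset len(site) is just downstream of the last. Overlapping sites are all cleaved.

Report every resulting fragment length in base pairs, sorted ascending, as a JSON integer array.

[2,4,5,5,11,13,15,16,16,16,17,18,18,20,20,25,28]

Site scan:
  OquIX (ACAAG, off=1): starts [12, 63, 99, 161] → cuts [13, 64, 100, 162]
  HnxI (TCGAACCT, off=4): starts [25, 91, 112, 137, 169] → cuts [29, 95, 116, 141, 173]
  FykV (ATATA, off=4): starts [58, 154, 225, 230] → cuts [62, 158, 229, 234]
  JekV (CCGCTTG, off=3): starts [44, 79, 186] → cuts [47, 82, 189]
  BxoII (TCCACACA, off=3): starts [206] → cuts [209]

All cut coordinates (distinct, sorted): [13, 29, 47, 62, 64, 82, 95, 100, 116, 141, 158, 162, 173, 189, 209, 229, 234]

Fragments:
  13→29: 16 bp
  29→47: 18 bp
  47→62: 15 bp
  62→64: 2 bp
  64→82: 18 bp
  82→95: 13 bp
  95→100: 5 bp
  100→116: 16 bp
  116→141: 25 bp
  141→158: 17 bp
  158→162: 4 bp
  162→173: 11 bp
  173→189: 16 bp
  189→209: 20 bp
  209→229: 20 bp
  229→234: 5 bp
  234→13 (wrap): 249-234+13 = 28 bp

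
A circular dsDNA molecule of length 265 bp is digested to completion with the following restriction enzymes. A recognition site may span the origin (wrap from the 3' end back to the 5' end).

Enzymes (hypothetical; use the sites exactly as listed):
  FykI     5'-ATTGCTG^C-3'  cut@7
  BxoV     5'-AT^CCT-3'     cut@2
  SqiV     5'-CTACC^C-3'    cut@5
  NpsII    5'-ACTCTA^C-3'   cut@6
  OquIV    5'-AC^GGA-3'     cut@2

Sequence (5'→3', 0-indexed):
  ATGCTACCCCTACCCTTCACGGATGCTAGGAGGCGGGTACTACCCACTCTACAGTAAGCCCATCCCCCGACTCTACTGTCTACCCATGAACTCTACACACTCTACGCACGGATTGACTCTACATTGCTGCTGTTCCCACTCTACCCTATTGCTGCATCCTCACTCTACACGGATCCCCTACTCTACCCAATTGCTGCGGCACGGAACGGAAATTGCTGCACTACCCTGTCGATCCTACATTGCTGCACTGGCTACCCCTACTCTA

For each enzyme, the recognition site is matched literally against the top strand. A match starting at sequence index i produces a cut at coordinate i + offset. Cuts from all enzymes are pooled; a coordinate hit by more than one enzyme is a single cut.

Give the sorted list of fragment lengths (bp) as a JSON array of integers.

Site scan:
  FykI (ATTGCTGC, off=7): starts [122, 147, 189, 211, 238] → cuts [129, 154, 196, 218, 245]
  BxoV (ATCCT, off=2): starts [155, 231] → cuts [157, 233]
  SqiV (CTACCC, off=5): starts [3, 9, 39, 79, 140, 182, 220, 251] → cuts [8, 14, 44, 84, 145, 187, 225, 256]
  NpsII (ACTCTAC, off=6): starts [45, 69, 89, 98, 115, 137, 161, 179] → cuts [51, 75, 95, 104, 121, 143, 167, 185]
  OquIV (ACGGA, off=2): starts [18, 107, 168, 200, 205] → cuts [20, 109, 170, 202, 207]

Pooled cuts: [8, 14, 20, 44, 51, 75, 84, 95, 104, 109, 121, 129, 143, 145, 154, 157, 167, 170, 185, 187, 196, 202, 207, 218, 225, 233, 245, 256]

Fragment lengths:
  8→14: 6 bp
  14→20: 6 bp
  20→44: 24 bp
  44→51: 7 bp
  51→75: 24 bp
  75→84: 9 bp
  84→95: 11 bp
  95→104: 9 bp
  104→109: 5 bp
  109→121: 12 bp
  121→129: 8 bp
  129→143: 14 bp
  143→145: 2 bp
  145→154: 9 bp
  154→157: 3 bp
  157→167: 10 bp
  167→170: 3 bp
  170→185: 15 bp
  185→187: 2 bp
  187→196: 9 bp
  196→202: 6 bp
  202→207: 5 bp
  207→218: 11 bp
  218→225: 7 bp
  225→233: 8 bp
  233→245: 12 bp
  245→256: 11 bp
  256→8 (wrap): 265-256+8 = 17 bp

[2,2,3,3,5,5,6,6,6,7,7,8,8,9,9,9,9,10,11,11,11,12,12,14,15,17,24,24]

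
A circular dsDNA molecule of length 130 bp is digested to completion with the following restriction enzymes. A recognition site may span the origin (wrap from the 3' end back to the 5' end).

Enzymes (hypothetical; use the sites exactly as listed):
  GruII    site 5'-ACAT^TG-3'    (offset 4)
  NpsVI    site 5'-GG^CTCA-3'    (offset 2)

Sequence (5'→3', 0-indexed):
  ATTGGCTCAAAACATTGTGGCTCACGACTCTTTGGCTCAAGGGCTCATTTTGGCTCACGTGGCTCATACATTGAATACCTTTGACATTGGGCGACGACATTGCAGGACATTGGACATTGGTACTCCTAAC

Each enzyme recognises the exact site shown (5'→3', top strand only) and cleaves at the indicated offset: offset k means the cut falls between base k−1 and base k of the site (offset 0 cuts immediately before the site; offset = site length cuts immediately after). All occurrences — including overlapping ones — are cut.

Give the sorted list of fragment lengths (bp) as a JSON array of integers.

[3,5,7,8,9,9,10,10,10,13,15,15,16]

Site scan:
  GruII (ACATTG, off=4): starts [11, 67, 83, 96, 106, 113, 128] → cuts [2, 15, 71, 87, 100, 110, 117]
  NpsVI (GGCTCA, off=2): starts [3, 18, 33, 41, 51, 60] → cuts [5, 20, 35, 43, 53, 62]

Pooled cuts: [2, 5, 15, 20, 35, 43, 53, 62, 71, 87, 100, 110, 117]

Fragments:
  2→5: 3 bp
  5→15: 10 bp
  15→20: 5 bp
  20→35: 15 bp
  35→43: 8 bp
  43→53: 10 bp
  53→62: 9 bp
  62→71: 9 bp
  71→87: 16 bp
  87→100: 13 bp
  100→110: 10 bp
  110→117: 7 bp
  117→2 (wrap): 130-117+2 = 15 bp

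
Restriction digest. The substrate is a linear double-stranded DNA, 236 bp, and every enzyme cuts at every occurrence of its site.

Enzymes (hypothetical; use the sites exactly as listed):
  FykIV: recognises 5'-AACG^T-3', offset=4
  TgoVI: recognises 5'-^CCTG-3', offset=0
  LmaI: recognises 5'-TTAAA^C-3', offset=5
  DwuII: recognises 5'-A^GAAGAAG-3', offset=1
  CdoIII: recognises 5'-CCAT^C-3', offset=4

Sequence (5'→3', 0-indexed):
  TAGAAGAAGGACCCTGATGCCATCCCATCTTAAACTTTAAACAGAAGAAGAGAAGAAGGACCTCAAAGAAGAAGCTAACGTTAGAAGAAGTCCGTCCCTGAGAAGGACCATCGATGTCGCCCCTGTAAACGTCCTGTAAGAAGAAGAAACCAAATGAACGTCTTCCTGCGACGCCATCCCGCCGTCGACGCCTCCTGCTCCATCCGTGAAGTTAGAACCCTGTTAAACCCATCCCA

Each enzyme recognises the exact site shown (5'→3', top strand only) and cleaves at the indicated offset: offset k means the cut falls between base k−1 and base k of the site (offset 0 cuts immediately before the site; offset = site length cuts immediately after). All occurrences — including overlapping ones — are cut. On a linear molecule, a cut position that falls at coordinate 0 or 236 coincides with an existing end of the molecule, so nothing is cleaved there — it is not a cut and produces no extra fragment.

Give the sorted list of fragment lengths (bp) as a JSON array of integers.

Per-enzyme occurrences:
  FykIV (AACGT, off=4): starts [76, 127, 156] → cuts [80, 131, 160]
  TgoVI (CCTG, off=0): starts [12, 96, 121, 132, 164, 193, 218] → cuts [12, 96, 121, 132, 164, 193, 218]
  LmaI (TTAAAC, off=5): starts [29, 36, 222] → cuts [34, 41, 227]
  DwuII (AGAAGAAG, off=1): starts [1, 42, 50, 66, 82, 138] → cuts [2, 43, 51, 67, 83, 139]
  CdoIII (CCATC, off=4): starts [19, 24, 107, 173, 199, 228] → cuts [23, 28, 111, 177, 203, 232]

All cut coordinates (distinct, sorted): [2, 12, 23, 28, 34, 41, 43, 51, 67, 80, 83, 96, 111, 121, 131, 132, 139, 160, 164, 177, 193, 203, 218, 227, 232]

Fragments:
  [0,2): 2 bp
  [2,12): 10 bp
  [12,23): 11 bp
  [23,28): 5 bp
  [28,34): 6 bp
  [34,41): 7 bp
  [41,43): 2 bp
  [43,51): 8 bp
  [51,67): 16 bp
  [67,80): 13 bp
  [80,83): 3 bp
  [83,96): 13 bp
  [96,111): 15 bp
  [111,121): 10 bp
  [121,131): 10 bp
  [131,132): 1 bp
  [132,139): 7 bp
  [139,160): 21 bp
  [160,164): 4 bp
  [164,177): 13 bp
  [177,193): 16 bp
  [193,203): 10 bp
  [203,218): 15 bp
  [218,227): 9 bp
  [227,232): 5 bp
  [232,236): 4 bp

[1,2,2,3,4,4,5,5,6,7,7,8,9,10,10,10,10,11,13,13,13,15,15,16,16,21]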